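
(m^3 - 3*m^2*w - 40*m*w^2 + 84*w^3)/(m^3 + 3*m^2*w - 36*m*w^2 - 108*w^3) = (-m^2 + 9*m*w - 14*w^2)/(-m^2 + 3*m*w + 18*w^2)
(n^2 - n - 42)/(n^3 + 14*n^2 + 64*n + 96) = (n - 7)/(n^2 + 8*n + 16)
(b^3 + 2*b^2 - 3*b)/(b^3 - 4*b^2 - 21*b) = (b - 1)/(b - 7)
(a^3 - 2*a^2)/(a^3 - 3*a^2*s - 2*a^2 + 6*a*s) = a/(a - 3*s)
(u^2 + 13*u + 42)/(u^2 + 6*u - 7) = (u + 6)/(u - 1)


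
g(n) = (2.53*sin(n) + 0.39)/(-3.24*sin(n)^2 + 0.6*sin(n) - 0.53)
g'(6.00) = -1.74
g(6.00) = 0.33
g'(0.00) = -5.61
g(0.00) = -0.74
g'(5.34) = 0.10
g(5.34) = 0.53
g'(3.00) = 4.02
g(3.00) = -1.47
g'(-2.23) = -0.10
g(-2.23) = 0.53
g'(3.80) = 0.01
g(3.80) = 0.55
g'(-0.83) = 0.09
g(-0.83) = 0.54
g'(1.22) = 0.35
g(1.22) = -0.98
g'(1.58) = -0.01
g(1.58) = -0.92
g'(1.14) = 0.44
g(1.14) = -1.01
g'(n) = (6.48*sin(n)*cos(n) - 0.6*cos(n))*(2.53*sin(n) + 0.39)/(-3.24*sin(n)^2 + 0.6*sin(n) - 0.53)^2 + 2.53*cos(n)/(-3.24*sin(n)^2 + 0.6*sin(n) - 0.53) = (8.1972*sin(n)^2 + 2.5272*sin(n) - 1.5749)*cos(n)/(10.4976*sin(n)^4 - 3.888*sin(n)^3 + 3.7944*sin(n)^2 - 0.636*sin(n) + 0.2809)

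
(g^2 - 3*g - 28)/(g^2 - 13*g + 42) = (g + 4)/(g - 6)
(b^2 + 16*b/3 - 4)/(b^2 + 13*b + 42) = (b - 2/3)/(b + 7)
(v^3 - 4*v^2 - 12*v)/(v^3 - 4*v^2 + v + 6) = v*(v^2 - 4*v - 12)/(v^3 - 4*v^2 + v + 6)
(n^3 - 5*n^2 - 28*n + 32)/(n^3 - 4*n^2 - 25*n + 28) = (n - 8)/(n - 7)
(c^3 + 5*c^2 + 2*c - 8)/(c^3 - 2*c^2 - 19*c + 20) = (c + 2)/(c - 5)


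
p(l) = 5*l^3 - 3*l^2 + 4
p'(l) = 15*l^2 - 6*l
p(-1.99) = -47.28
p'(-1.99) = 71.34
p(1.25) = 9.08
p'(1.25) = 15.94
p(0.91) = 5.28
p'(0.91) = 6.96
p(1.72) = 20.57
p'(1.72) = 34.06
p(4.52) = 404.44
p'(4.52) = 279.34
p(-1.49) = -19.20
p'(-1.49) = 42.24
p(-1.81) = -35.48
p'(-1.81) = 60.00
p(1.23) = 8.77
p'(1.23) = 15.31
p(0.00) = 4.00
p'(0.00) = 0.00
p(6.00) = 976.00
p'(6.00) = 504.00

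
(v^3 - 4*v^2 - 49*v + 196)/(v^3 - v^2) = (v^3 - 4*v^2 - 49*v + 196)/(v^2*(v - 1))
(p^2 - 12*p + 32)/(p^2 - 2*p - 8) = (p - 8)/(p + 2)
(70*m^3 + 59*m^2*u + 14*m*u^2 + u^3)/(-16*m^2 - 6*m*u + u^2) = (35*m^2 + 12*m*u + u^2)/(-8*m + u)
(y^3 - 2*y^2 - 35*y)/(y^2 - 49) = y*(y + 5)/(y + 7)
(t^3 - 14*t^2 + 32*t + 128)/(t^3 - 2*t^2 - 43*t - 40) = (t^2 - 6*t - 16)/(t^2 + 6*t + 5)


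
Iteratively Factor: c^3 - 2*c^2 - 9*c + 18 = (c - 2)*(c^2 - 9) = (c - 2)*(c + 3)*(c - 3)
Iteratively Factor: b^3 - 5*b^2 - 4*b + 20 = (b - 2)*(b^2 - 3*b - 10) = (b - 5)*(b - 2)*(b + 2)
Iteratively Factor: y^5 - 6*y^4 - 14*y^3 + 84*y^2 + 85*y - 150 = (y + 2)*(y^4 - 8*y^3 + 2*y^2 + 80*y - 75) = (y - 1)*(y + 2)*(y^3 - 7*y^2 - 5*y + 75) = (y - 1)*(y + 2)*(y + 3)*(y^2 - 10*y + 25) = (y - 5)*(y - 1)*(y + 2)*(y + 3)*(y - 5)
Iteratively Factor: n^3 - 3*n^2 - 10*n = (n + 2)*(n^2 - 5*n) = (n - 5)*(n + 2)*(n)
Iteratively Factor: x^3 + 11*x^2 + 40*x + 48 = (x + 4)*(x^2 + 7*x + 12) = (x + 4)^2*(x + 3)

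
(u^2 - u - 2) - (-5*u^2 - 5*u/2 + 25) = 6*u^2 + 3*u/2 - 27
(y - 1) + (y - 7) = 2*y - 8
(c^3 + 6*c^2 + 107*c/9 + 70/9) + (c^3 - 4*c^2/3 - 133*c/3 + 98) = 2*c^3 + 14*c^2/3 - 292*c/9 + 952/9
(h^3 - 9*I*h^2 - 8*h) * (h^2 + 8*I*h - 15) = h^5 - I*h^4 + 49*h^3 + 71*I*h^2 + 120*h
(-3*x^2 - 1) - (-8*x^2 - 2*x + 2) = 5*x^2 + 2*x - 3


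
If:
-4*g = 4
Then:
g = -1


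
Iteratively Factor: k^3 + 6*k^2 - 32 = (k + 4)*(k^2 + 2*k - 8) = (k - 2)*(k + 4)*(k + 4)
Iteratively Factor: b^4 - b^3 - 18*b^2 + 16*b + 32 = (b - 4)*(b^3 + 3*b^2 - 6*b - 8) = (b - 4)*(b + 1)*(b^2 + 2*b - 8) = (b - 4)*(b - 2)*(b + 1)*(b + 4)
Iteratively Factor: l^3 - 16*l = (l + 4)*(l^2 - 4*l) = l*(l + 4)*(l - 4)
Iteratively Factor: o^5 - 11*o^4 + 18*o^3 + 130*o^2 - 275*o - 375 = (o - 5)*(o^4 - 6*o^3 - 12*o^2 + 70*o + 75) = (o - 5)^2*(o^3 - o^2 - 17*o - 15) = (o - 5)^2*(o + 3)*(o^2 - 4*o - 5) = (o - 5)^3*(o + 3)*(o + 1)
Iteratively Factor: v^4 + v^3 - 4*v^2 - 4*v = (v - 2)*(v^3 + 3*v^2 + 2*v) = (v - 2)*(v + 2)*(v^2 + v) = (v - 2)*(v + 1)*(v + 2)*(v)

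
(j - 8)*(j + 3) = j^2 - 5*j - 24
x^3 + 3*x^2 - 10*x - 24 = (x - 3)*(x + 2)*(x + 4)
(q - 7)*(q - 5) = q^2 - 12*q + 35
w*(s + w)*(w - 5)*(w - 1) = s*w^3 - 6*s*w^2 + 5*s*w + w^4 - 6*w^3 + 5*w^2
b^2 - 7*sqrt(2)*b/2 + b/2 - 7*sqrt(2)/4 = (b + 1/2)*(b - 7*sqrt(2)/2)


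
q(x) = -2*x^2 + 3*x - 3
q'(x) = 3 - 4*x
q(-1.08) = -8.57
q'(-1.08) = 7.32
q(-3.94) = -45.87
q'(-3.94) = 18.76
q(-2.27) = -20.12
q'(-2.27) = 12.08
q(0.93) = -1.94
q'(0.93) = -0.72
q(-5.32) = -75.56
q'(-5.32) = 24.28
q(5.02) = -38.34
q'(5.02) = -17.08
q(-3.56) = -39.03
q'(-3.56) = 17.24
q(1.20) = -2.28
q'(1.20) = -1.80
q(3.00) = -12.00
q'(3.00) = -9.00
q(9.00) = -138.00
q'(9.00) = -33.00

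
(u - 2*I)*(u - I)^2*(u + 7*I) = u^4 + 3*I*u^3 + 23*u^2 - 33*I*u - 14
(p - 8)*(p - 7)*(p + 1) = p^3 - 14*p^2 + 41*p + 56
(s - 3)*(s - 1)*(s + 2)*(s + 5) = s^4 + 3*s^3 - 15*s^2 - 19*s + 30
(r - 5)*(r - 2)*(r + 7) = r^3 - 39*r + 70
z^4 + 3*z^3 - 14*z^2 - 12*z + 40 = (z - 2)^2*(z + 2)*(z + 5)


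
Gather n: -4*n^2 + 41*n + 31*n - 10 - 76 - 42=-4*n^2 + 72*n - 128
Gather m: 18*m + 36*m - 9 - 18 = 54*m - 27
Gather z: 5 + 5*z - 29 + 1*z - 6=6*z - 30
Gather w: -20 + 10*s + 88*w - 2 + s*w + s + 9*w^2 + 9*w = 11*s + 9*w^2 + w*(s + 97) - 22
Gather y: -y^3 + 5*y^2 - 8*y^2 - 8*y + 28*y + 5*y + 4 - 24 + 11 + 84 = -y^3 - 3*y^2 + 25*y + 75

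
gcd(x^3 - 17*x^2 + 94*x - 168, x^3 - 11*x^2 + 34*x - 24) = x^2 - 10*x + 24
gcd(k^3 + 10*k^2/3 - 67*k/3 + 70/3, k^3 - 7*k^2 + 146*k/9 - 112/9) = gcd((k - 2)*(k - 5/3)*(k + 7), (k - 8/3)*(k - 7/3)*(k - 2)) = k - 2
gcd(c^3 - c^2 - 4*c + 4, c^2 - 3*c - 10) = c + 2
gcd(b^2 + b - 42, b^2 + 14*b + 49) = b + 7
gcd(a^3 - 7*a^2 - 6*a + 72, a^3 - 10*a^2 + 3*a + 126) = a^2 - 3*a - 18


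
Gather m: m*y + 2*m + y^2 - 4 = m*(y + 2) + y^2 - 4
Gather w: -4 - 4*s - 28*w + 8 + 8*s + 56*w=4*s + 28*w + 4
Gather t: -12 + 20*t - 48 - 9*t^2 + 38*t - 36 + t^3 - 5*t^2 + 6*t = t^3 - 14*t^2 + 64*t - 96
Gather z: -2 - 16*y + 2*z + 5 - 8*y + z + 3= -24*y + 3*z + 6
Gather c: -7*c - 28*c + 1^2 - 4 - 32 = -35*c - 35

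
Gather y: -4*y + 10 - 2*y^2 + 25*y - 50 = -2*y^2 + 21*y - 40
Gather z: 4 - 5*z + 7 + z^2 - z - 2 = z^2 - 6*z + 9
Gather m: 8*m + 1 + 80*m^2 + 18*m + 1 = 80*m^2 + 26*m + 2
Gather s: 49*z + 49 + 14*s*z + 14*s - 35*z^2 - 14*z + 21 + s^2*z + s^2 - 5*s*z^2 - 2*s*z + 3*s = s^2*(z + 1) + s*(-5*z^2 + 12*z + 17) - 35*z^2 + 35*z + 70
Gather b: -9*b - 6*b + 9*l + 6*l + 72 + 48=-15*b + 15*l + 120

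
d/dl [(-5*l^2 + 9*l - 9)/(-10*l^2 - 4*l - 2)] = (55*l^2 - 80*l - 27)/(2*(25*l^4 + 20*l^3 + 14*l^2 + 4*l + 1))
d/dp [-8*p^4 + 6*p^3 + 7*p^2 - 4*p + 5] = -32*p^3 + 18*p^2 + 14*p - 4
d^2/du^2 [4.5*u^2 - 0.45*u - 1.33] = 9.00000000000000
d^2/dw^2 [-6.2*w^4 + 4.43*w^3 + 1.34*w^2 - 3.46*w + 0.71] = -74.4*w^2 + 26.58*w + 2.68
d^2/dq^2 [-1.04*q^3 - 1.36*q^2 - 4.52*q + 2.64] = -6.24*q - 2.72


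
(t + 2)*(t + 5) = t^2 + 7*t + 10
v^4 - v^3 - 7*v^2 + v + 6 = (v - 3)*(v - 1)*(v + 1)*(v + 2)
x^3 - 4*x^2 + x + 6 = (x - 3)*(x - 2)*(x + 1)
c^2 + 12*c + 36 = (c + 6)^2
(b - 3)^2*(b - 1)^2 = b^4 - 8*b^3 + 22*b^2 - 24*b + 9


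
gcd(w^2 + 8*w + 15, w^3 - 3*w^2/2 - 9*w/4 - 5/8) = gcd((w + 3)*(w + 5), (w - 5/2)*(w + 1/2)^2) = 1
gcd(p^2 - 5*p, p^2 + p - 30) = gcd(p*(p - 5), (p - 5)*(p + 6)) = p - 5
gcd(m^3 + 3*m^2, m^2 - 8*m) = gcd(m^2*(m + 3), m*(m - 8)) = m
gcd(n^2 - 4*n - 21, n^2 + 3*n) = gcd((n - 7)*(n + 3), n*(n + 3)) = n + 3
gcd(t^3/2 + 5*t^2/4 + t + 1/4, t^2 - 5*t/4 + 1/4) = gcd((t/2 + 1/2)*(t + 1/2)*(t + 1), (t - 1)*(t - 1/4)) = 1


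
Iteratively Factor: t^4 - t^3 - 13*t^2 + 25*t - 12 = (t - 1)*(t^3 - 13*t + 12) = (t - 3)*(t - 1)*(t^2 + 3*t - 4) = (t - 3)*(t - 1)^2*(t + 4)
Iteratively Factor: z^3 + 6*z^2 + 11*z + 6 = (z + 1)*(z^2 + 5*z + 6) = (z + 1)*(z + 2)*(z + 3)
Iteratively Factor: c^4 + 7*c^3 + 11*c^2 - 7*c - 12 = (c + 1)*(c^3 + 6*c^2 + 5*c - 12) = (c - 1)*(c + 1)*(c^2 + 7*c + 12) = (c - 1)*(c + 1)*(c + 3)*(c + 4)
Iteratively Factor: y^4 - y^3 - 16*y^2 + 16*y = (y + 4)*(y^3 - 5*y^2 + 4*y) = (y - 1)*(y + 4)*(y^2 - 4*y) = y*(y - 1)*(y + 4)*(y - 4)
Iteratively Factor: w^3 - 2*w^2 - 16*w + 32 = (w - 2)*(w^2 - 16) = (w - 4)*(w - 2)*(w + 4)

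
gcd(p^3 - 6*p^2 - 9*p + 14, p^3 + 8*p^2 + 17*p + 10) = p + 2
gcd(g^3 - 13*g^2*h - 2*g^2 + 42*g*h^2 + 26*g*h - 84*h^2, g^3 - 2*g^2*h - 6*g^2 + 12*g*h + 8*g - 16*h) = g - 2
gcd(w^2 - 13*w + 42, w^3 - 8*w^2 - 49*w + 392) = w - 7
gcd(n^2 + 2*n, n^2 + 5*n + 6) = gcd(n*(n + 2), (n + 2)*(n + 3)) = n + 2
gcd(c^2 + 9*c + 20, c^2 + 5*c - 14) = 1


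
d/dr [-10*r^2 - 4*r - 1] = -20*r - 4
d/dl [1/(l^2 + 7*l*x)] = (-2*l - 7*x)/(l^2*(l + 7*x)^2)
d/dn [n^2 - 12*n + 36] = 2*n - 12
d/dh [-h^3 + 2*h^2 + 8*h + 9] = -3*h^2 + 4*h + 8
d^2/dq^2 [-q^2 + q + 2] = -2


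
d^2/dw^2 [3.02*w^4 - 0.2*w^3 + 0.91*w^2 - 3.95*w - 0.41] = 36.24*w^2 - 1.2*w + 1.82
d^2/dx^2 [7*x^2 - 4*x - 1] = 14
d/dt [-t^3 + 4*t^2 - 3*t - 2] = -3*t^2 + 8*t - 3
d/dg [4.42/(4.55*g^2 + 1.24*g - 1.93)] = (-40.222*g - 5.4808)/(4.55*g^2 + 1.24*g - 1.93)^2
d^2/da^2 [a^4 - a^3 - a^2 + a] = 12*a^2 - 6*a - 2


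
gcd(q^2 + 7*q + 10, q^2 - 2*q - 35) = q + 5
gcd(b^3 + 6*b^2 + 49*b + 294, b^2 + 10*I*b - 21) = b + 7*I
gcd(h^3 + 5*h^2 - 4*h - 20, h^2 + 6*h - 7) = 1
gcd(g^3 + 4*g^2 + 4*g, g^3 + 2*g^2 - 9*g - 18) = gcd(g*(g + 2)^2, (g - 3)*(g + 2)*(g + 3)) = g + 2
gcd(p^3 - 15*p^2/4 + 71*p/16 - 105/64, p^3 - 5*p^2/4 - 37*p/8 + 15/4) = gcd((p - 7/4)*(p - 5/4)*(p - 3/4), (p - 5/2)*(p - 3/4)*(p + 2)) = p - 3/4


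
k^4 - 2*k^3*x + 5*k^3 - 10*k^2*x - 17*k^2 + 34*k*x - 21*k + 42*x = (k - 3)*(k + 1)*(k + 7)*(k - 2*x)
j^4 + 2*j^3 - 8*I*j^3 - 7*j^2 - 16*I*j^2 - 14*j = j*(j + 2)*(j - 7*I)*(j - I)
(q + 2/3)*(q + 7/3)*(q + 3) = q^3 + 6*q^2 + 95*q/9 + 14/3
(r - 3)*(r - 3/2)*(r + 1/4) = r^3 - 17*r^2/4 + 27*r/8 + 9/8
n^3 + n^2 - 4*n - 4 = (n - 2)*(n + 1)*(n + 2)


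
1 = 1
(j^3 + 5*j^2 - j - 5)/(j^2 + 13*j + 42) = (j^3 + 5*j^2 - j - 5)/(j^2 + 13*j + 42)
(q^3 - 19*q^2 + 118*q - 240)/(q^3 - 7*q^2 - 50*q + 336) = (q - 5)/(q + 7)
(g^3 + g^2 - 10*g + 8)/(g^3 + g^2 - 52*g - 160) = (g^2 - 3*g + 2)/(g^2 - 3*g - 40)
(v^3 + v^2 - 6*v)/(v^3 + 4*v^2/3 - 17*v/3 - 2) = 3*v/(3*v + 1)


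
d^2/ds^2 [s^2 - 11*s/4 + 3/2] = 2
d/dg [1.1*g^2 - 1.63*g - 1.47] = 2.2*g - 1.63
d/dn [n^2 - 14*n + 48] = 2*n - 14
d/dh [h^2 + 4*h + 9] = 2*h + 4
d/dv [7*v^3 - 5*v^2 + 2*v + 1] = 21*v^2 - 10*v + 2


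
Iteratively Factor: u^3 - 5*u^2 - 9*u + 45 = (u + 3)*(u^2 - 8*u + 15) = (u - 5)*(u + 3)*(u - 3)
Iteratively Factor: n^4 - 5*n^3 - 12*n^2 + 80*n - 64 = (n - 4)*(n^3 - n^2 - 16*n + 16) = (n - 4)*(n + 4)*(n^2 - 5*n + 4) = (n - 4)^2*(n + 4)*(n - 1)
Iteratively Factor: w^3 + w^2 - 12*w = (w + 4)*(w^2 - 3*w) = (w - 3)*(w + 4)*(w)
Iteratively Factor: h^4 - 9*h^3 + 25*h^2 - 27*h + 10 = (h - 1)*(h^3 - 8*h^2 + 17*h - 10) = (h - 2)*(h - 1)*(h^2 - 6*h + 5) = (h - 5)*(h - 2)*(h - 1)*(h - 1)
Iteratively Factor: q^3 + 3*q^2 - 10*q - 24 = (q + 4)*(q^2 - q - 6) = (q + 2)*(q + 4)*(q - 3)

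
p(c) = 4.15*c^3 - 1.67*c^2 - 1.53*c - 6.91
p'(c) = 12.45*c^2 - 3.34*c - 1.53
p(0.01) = -6.93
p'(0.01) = -1.56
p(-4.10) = -314.73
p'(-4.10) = 221.45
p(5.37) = 579.36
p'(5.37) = 339.55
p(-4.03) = -299.49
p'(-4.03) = 214.13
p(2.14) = 22.84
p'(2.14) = 48.34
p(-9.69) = -3924.78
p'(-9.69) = 1199.84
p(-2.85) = -112.18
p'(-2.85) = 109.11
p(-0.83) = -9.16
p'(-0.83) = 9.82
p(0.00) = -6.91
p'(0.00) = -1.53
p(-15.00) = -14365.96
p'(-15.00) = 2849.82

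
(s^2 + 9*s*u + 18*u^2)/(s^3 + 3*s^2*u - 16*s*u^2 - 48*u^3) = (s + 6*u)/(s^2 - 16*u^2)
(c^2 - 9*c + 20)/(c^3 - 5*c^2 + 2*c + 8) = (c - 5)/(c^2 - c - 2)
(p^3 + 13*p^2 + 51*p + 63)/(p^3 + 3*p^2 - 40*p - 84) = (p^2 + 6*p + 9)/(p^2 - 4*p - 12)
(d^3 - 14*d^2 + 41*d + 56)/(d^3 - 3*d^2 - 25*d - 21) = (d - 8)/(d + 3)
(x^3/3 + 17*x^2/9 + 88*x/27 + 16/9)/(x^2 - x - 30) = (9*x^3 + 51*x^2 + 88*x + 48)/(27*(x^2 - x - 30))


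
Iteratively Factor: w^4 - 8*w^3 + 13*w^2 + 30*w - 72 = (w - 3)*(w^3 - 5*w^2 - 2*w + 24) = (w - 3)^2*(w^2 - 2*w - 8) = (w - 4)*(w - 3)^2*(w + 2)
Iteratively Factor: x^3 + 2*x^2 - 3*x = (x - 1)*(x^2 + 3*x) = x*(x - 1)*(x + 3)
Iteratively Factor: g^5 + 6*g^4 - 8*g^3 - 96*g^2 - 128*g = (g + 2)*(g^4 + 4*g^3 - 16*g^2 - 64*g) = (g + 2)*(g + 4)*(g^3 - 16*g) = g*(g + 2)*(g + 4)*(g^2 - 16) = g*(g - 4)*(g + 2)*(g + 4)*(g + 4)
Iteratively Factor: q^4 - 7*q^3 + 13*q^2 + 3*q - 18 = (q + 1)*(q^3 - 8*q^2 + 21*q - 18) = (q - 3)*(q + 1)*(q^2 - 5*q + 6) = (q - 3)^2*(q + 1)*(q - 2)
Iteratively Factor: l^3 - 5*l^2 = (l - 5)*(l^2) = l*(l - 5)*(l)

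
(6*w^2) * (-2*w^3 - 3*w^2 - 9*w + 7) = -12*w^5 - 18*w^4 - 54*w^3 + 42*w^2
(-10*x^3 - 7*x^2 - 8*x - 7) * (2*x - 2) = -20*x^4 + 6*x^3 - 2*x^2 + 2*x + 14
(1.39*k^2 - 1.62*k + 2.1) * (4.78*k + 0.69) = 6.6442*k^3 - 6.7845*k^2 + 8.9202*k + 1.449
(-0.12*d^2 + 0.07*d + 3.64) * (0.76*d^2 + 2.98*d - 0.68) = -0.0912*d^4 - 0.3044*d^3 + 3.0566*d^2 + 10.7996*d - 2.4752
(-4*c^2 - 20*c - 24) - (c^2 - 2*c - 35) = -5*c^2 - 18*c + 11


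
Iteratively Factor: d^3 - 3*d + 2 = (d - 1)*(d^2 + d - 2) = (d - 1)^2*(d + 2)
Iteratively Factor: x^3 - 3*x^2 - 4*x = (x + 1)*(x^2 - 4*x) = (x - 4)*(x + 1)*(x)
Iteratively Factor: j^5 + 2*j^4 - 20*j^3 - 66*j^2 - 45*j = (j)*(j^4 + 2*j^3 - 20*j^2 - 66*j - 45) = j*(j - 5)*(j^3 + 7*j^2 + 15*j + 9) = j*(j - 5)*(j + 3)*(j^2 + 4*j + 3) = j*(j - 5)*(j + 1)*(j + 3)*(j + 3)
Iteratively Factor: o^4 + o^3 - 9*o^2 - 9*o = (o + 3)*(o^3 - 2*o^2 - 3*o) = o*(o + 3)*(o^2 - 2*o - 3) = o*(o + 1)*(o + 3)*(o - 3)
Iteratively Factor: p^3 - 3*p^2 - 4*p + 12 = (p - 3)*(p^2 - 4) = (p - 3)*(p - 2)*(p + 2)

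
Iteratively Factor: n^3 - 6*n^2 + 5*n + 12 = (n - 4)*(n^2 - 2*n - 3) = (n - 4)*(n - 3)*(n + 1)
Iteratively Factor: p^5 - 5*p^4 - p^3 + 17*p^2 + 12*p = (p)*(p^4 - 5*p^3 - p^2 + 17*p + 12) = p*(p + 1)*(p^3 - 6*p^2 + 5*p + 12) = p*(p + 1)^2*(p^2 - 7*p + 12) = p*(p - 3)*(p + 1)^2*(p - 4)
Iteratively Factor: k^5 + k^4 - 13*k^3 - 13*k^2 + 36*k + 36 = (k - 2)*(k^4 + 3*k^3 - 7*k^2 - 27*k - 18) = (k - 2)*(k + 3)*(k^3 - 7*k - 6) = (k - 3)*(k - 2)*(k + 3)*(k^2 + 3*k + 2) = (k - 3)*(k - 2)*(k + 2)*(k + 3)*(k + 1)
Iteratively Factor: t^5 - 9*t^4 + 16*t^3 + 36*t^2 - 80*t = (t)*(t^4 - 9*t^3 + 16*t^2 + 36*t - 80) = t*(t + 2)*(t^3 - 11*t^2 + 38*t - 40) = t*(t - 5)*(t + 2)*(t^2 - 6*t + 8) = t*(t - 5)*(t - 2)*(t + 2)*(t - 4)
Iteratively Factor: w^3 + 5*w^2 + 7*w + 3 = (w + 1)*(w^2 + 4*w + 3) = (w + 1)^2*(w + 3)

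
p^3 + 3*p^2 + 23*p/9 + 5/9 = (p + 1/3)*(p + 1)*(p + 5/3)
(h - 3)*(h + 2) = h^2 - h - 6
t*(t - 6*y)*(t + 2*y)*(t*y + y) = t^4*y - 4*t^3*y^2 + t^3*y - 12*t^2*y^3 - 4*t^2*y^2 - 12*t*y^3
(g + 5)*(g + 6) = g^2 + 11*g + 30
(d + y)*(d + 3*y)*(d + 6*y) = d^3 + 10*d^2*y + 27*d*y^2 + 18*y^3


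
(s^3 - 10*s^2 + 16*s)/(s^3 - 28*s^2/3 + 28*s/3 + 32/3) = 3*s/(3*s + 2)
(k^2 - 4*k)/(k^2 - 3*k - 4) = k/(k + 1)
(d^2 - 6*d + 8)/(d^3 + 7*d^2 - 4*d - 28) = (d - 4)/(d^2 + 9*d + 14)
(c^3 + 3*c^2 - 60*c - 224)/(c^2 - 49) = (c^2 - 4*c - 32)/(c - 7)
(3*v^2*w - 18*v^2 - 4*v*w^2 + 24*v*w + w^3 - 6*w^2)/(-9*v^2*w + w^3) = (-v*w + 6*v + w^2 - 6*w)/(w*(3*v + w))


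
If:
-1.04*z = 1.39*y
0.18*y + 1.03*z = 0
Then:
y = 0.00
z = 0.00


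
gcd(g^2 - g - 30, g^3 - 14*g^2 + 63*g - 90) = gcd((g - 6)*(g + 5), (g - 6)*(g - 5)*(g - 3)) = g - 6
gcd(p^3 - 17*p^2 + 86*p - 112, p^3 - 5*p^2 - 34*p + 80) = p^2 - 10*p + 16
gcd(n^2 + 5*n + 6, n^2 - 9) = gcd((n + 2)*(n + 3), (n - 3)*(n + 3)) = n + 3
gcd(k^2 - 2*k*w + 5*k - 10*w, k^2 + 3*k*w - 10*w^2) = -k + 2*w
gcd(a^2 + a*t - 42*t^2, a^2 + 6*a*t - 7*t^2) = a + 7*t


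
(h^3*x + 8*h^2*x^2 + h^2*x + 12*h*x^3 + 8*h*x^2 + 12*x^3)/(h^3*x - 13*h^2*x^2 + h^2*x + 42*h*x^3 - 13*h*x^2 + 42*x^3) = (h^2 + 8*h*x + 12*x^2)/(h^2 - 13*h*x + 42*x^2)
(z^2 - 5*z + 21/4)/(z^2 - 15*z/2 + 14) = (z - 3/2)/(z - 4)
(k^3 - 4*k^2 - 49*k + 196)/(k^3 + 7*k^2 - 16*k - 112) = (k - 7)/(k + 4)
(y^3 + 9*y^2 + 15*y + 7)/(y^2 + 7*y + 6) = (y^2 + 8*y + 7)/(y + 6)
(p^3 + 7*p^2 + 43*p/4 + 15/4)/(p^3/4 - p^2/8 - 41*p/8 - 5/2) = 2*(2*p^2 + 13*p + 15)/(p^2 - p - 20)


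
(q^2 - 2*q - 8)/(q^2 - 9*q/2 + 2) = 2*(q + 2)/(2*q - 1)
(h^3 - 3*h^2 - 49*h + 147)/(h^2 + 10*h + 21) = (h^2 - 10*h + 21)/(h + 3)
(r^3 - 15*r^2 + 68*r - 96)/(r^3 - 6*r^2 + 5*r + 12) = (r - 8)/(r + 1)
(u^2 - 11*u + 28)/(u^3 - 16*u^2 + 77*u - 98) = (u - 4)/(u^2 - 9*u + 14)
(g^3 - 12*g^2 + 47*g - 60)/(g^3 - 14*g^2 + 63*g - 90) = (g - 4)/(g - 6)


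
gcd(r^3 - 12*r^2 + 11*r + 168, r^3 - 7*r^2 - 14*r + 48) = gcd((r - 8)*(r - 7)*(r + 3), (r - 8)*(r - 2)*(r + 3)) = r^2 - 5*r - 24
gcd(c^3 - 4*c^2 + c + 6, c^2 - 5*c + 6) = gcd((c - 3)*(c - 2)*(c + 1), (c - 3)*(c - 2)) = c^2 - 5*c + 6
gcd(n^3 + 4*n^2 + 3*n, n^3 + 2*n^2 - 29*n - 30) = n + 1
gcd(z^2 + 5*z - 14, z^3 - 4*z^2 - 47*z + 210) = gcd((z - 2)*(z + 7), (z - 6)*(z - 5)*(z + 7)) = z + 7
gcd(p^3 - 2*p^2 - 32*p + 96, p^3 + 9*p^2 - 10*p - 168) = p^2 + 2*p - 24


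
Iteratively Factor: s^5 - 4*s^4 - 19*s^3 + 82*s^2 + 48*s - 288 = (s + 2)*(s^4 - 6*s^3 - 7*s^2 + 96*s - 144) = (s - 4)*(s + 2)*(s^3 - 2*s^2 - 15*s + 36) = (s - 4)*(s + 2)*(s + 4)*(s^2 - 6*s + 9) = (s - 4)*(s - 3)*(s + 2)*(s + 4)*(s - 3)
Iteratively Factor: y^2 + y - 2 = (y + 2)*(y - 1)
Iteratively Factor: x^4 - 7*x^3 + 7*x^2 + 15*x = (x - 5)*(x^3 - 2*x^2 - 3*x) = (x - 5)*(x - 3)*(x^2 + x) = x*(x - 5)*(x - 3)*(x + 1)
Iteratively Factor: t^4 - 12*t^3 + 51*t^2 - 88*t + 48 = (t - 4)*(t^3 - 8*t^2 + 19*t - 12) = (t - 4)*(t - 3)*(t^2 - 5*t + 4) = (t - 4)*(t - 3)*(t - 1)*(t - 4)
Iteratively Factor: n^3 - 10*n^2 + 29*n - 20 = (n - 1)*(n^2 - 9*n + 20) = (n - 4)*(n - 1)*(n - 5)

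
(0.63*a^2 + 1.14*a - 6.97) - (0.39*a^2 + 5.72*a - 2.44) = 0.24*a^2 - 4.58*a - 4.53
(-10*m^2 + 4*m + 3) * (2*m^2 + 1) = -20*m^4 + 8*m^3 - 4*m^2 + 4*m + 3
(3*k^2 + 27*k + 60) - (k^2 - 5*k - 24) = 2*k^2 + 32*k + 84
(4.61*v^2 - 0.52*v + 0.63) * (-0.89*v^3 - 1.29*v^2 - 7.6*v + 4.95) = -4.1029*v^5 - 5.4841*v^4 - 34.9259*v^3 + 25.9588*v^2 - 7.362*v + 3.1185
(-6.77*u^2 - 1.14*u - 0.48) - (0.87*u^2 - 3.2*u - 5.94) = -7.64*u^2 + 2.06*u + 5.46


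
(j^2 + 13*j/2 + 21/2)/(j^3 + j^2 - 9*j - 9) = (j + 7/2)/(j^2 - 2*j - 3)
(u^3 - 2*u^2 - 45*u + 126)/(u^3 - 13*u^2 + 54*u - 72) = (u + 7)/(u - 4)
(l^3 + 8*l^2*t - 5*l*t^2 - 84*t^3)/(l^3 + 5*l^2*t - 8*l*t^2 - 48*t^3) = (l + 7*t)/(l + 4*t)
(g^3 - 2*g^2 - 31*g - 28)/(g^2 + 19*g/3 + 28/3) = 3*(g^2 - 6*g - 7)/(3*g + 7)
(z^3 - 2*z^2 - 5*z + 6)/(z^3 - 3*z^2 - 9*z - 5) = (-z^3 + 2*z^2 + 5*z - 6)/(-z^3 + 3*z^2 + 9*z + 5)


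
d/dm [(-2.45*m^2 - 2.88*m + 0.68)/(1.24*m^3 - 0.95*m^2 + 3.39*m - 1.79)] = (3.038*m^4 + 7.1424*m^3 - 13.5711*m^2 + 10.063*m + 2.85)/(1.5376*m^6 - 2.356*m^5 + 9.3097*m^4 - 10.8802*m^3 + 14.8931*m^2 - 12.1362*m + 3.2041)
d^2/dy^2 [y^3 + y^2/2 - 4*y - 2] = 6*y + 1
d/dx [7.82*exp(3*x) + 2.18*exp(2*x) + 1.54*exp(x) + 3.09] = (23.46*exp(2*x) + 4.36*exp(x) + 1.54)*exp(x)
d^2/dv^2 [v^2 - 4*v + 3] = 2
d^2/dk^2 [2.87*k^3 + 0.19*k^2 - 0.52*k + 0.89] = 17.22*k + 0.38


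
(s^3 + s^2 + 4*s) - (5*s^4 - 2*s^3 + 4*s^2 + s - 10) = -5*s^4 + 3*s^3 - 3*s^2 + 3*s + 10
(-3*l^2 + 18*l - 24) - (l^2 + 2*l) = -4*l^2 + 16*l - 24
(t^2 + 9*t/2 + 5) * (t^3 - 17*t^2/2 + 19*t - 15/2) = t^5 - 4*t^4 - 57*t^3/4 + 71*t^2/2 + 245*t/4 - 75/2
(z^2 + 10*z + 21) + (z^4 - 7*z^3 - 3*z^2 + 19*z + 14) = z^4 - 7*z^3 - 2*z^2 + 29*z + 35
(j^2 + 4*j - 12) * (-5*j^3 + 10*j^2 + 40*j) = -5*j^5 - 10*j^4 + 140*j^3 + 40*j^2 - 480*j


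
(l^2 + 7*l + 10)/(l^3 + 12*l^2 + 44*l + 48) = (l + 5)/(l^2 + 10*l + 24)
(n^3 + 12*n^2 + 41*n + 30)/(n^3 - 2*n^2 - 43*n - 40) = (n + 6)/(n - 8)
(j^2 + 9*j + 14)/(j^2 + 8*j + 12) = (j + 7)/(j + 6)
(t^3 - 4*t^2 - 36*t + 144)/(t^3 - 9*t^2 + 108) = (t^2 + 2*t - 24)/(t^2 - 3*t - 18)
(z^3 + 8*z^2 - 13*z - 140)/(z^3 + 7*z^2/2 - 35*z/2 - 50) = 2*(z + 7)/(2*z + 5)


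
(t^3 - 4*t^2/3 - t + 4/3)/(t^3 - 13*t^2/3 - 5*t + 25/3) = (3*t^2 - t - 4)/(3*t^2 - 10*t - 25)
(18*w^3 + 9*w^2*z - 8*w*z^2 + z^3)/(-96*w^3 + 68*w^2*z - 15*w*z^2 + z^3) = (-6*w^2 - 5*w*z + z^2)/(32*w^2 - 12*w*z + z^2)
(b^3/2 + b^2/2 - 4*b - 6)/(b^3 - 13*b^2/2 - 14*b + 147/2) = (b^2 + 4*b + 4)/(2*b^2 - 7*b - 49)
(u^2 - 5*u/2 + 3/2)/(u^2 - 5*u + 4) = (u - 3/2)/(u - 4)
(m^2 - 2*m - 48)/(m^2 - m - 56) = (m + 6)/(m + 7)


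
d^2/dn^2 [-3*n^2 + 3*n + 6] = -6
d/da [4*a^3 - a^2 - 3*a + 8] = 12*a^2 - 2*a - 3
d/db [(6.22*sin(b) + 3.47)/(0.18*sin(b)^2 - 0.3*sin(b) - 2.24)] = (-1.2492*sin(b) + 0.5598*cos(2*b) - 13.4516)*cos(b)/(-0.18*sin(b)^2 + 0.3*sin(b) + 2.24)^2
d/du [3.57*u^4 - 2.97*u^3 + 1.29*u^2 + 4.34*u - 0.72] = 14.28*u^3 - 8.91*u^2 + 2.58*u + 4.34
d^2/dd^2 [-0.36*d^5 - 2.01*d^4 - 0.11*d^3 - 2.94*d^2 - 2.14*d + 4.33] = -7.2*d^3 - 24.12*d^2 - 0.66*d - 5.88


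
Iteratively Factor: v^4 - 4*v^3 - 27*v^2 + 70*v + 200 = (v + 2)*(v^3 - 6*v^2 - 15*v + 100) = (v - 5)*(v + 2)*(v^2 - v - 20) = (v - 5)*(v + 2)*(v + 4)*(v - 5)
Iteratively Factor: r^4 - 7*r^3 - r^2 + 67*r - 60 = (r - 1)*(r^3 - 6*r^2 - 7*r + 60) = (r - 5)*(r - 1)*(r^2 - r - 12) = (r - 5)*(r - 4)*(r - 1)*(r + 3)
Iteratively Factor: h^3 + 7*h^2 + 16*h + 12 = (h + 2)*(h^2 + 5*h + 6) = (h + 2)^2*(h + 3)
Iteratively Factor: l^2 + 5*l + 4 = (l + 4)*(l + 1)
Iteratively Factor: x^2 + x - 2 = (x + 2)*(x - 1)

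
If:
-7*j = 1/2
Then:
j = -1/14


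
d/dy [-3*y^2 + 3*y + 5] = 3 - 6*y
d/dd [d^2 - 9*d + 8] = 2*d - 9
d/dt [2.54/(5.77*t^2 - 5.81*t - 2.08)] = (14.7574 - 29.3116*t)/(-5.77*t^2 + 5.81*t + 2.08)^2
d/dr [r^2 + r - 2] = 2*r + 1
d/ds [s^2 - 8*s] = 2*s - 8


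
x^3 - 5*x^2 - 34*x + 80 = (x - 8)*(x - 2)*(x + 5)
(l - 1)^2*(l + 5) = l^3 + 3*l^2 - 9*l + 5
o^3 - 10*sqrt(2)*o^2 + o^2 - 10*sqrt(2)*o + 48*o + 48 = (o + 1)*(o - 6*sqrt(2))*(o - 4*sqrt(2))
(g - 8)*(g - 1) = g^2 - 9*g + 8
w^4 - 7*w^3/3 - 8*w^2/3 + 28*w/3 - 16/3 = (w - 2)*(w - 4/3)*(w - 1)*(w + 2)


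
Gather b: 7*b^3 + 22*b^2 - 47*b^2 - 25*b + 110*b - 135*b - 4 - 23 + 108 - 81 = 7*b^3 - 25*b^2 - 50*b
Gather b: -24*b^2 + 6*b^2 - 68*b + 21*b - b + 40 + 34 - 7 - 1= -18*b^2 - 48*b + 66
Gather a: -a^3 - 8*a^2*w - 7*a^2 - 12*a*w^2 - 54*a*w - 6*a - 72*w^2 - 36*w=-a^3 + a^2*(-8*w - 7) + a*(-12*w^2 - 54*w - 6) - 72*w^2 - 36*w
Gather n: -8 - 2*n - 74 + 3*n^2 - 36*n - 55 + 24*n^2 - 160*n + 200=27*n^2 - 198*n + 63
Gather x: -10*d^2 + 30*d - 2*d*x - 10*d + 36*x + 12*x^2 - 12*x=-10*d^2 + 20*d + 12*x^2 + x*(24 - 2*d)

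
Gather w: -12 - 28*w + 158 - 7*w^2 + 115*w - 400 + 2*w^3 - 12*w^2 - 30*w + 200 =2*w^3 - 19*w^2 + 57*w - 54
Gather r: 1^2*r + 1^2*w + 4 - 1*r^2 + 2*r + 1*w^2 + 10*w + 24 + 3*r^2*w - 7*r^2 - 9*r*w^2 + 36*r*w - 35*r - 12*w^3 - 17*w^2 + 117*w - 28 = r^2*(3*w - 8) + r*(-9*w^2 + 36*w - 32) - 12*w^3 - 16*w^2 + 128*w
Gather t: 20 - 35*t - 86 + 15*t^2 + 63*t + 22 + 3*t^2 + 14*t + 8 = 18*t^2 + 42*t - 36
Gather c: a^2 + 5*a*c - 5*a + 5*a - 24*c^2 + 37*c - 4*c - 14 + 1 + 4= a^2 - 24*c^2 + c*(5*a + 33) - 9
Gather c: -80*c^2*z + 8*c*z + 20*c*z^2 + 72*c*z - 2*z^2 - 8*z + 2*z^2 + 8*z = -80*c^2*z + c*(20*z^2 + 80*z)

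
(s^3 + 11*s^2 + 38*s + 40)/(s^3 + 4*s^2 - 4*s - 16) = (s + 5)/(s - 2)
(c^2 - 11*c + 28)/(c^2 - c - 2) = (-c^2 + 11*c - 28)/(-c^2 + c + 2)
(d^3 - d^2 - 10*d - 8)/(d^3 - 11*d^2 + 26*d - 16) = (d^3 - d^2 - 10*d - 8)/(d^3 - 11*d^2 + 26*d - 16)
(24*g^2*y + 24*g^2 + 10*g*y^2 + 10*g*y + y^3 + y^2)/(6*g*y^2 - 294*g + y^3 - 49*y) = (4*g*y + 4*g + y^2 + y)/(y^2 - 49)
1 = 1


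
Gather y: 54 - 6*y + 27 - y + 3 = 84 - 7*y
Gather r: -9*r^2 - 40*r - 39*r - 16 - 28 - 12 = -9*r^2 - 79*r - 56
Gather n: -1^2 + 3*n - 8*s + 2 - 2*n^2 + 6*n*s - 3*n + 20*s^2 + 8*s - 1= -2*n^2 + 6*n*s + 20*s^2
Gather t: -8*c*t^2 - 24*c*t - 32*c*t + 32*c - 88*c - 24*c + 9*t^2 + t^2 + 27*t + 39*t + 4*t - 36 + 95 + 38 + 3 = -80*c + t^2*(10 - 8*c) + t*(70 - 56*c) + 100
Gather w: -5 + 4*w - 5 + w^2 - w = w^2 + 3*w - 10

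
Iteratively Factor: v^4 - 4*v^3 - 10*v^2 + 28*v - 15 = (v - 5)*(v^3 + v^2 - 5*v + 3) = (v - 5)*(v + 3)*(v^2 - 2*v + 1) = (v - 5)*(v - 1)*(v + 3)*(v - 1)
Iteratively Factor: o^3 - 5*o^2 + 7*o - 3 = (o - 3)*(o^2 - 2*o + 1) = (o - 3)*(o - 1)*(o - 1)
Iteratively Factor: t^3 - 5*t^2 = (t)*(t^2 - 5*t) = t*(t - 5)*(t)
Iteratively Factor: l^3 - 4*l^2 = (l)*(l^2 - 4*l) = l*(l - 4)*(l)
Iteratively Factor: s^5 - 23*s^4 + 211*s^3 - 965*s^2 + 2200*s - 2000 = (s - 4)*(s^4 - 19*s^3 + 135*s^2 - 425*s + 500) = (s - 5)*(s - 4)*(s^3 - 14*s^2 + 65*s - 100) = (s - 5)^2*(s - 4)*(s^2 - 9*s + 20) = (s - 5)^3*(s - 4)*(s - 4)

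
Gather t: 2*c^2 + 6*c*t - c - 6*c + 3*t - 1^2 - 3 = 2*c^2 - 7*c + t*(6*c + 3) - 4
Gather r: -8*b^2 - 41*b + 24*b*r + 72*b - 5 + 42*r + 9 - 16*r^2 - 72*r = -8*b^2 + 31*b - 16*r^2 + r*(24*b - 30) + 4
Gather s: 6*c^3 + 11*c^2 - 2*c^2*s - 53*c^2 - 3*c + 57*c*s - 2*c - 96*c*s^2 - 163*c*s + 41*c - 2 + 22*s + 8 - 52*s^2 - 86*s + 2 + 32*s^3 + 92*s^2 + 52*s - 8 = 6*c^3 - 42*c^2 + 36*c + 32*s^3 + s^2*(40 - 96*c) + s*(-2*c^2 - 106*c - 12)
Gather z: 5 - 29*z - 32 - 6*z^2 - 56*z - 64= -6*z^2 - 85*z - 91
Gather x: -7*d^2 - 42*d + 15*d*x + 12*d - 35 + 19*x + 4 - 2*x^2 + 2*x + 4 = -7*d^2 - 30*d - 2*x^2 + x*(15*d + 21) - 27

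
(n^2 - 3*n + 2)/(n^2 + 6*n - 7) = (n - 2)/(n + 7)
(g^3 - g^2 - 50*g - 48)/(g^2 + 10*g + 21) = (g^3 - g^2 - 50*g - 48)/(g^2 + 10*g + 21)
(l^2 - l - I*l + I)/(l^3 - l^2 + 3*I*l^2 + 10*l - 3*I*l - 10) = (l - I)/(l^2 + 3*I*l + 10)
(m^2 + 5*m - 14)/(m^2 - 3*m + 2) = (m + 7)/(m - 1)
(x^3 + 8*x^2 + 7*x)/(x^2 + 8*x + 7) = x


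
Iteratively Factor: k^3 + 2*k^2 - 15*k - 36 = (k + 3)*(k^2 - k - 12) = (k + 3)^2*(k - 4)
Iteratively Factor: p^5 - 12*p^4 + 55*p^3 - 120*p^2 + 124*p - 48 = (p - 2)*(p^4 - 10*p^3 + 35*p^2 - 50*p + 24) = (p - 2)*(p - 1)*(p^3 - 9*p^2 + 26*p - 24) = (p - 2)^2*(p - 1)*(p^2 - 7*p + 12) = (p - 3)*(p - 2)^2*(p - 1)*(p - 4)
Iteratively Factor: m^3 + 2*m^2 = (m)*(m^2 + 2*m) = m*(m + 2)*(m)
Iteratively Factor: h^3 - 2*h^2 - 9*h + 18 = (h - 2)*(h^2 - 9) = (h - 2)*(h + 3)*(h - 3)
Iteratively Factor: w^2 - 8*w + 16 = (w - 4)*(w - 4)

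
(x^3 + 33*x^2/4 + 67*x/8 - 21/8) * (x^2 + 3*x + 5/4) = x^5 + 45*x^4/4 + 275*x^3/8 + 525*x^2/16 + 83*x/32 - 105/32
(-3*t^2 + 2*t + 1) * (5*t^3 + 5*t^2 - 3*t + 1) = -15*t^5 - 5*t^4 + 24*t^3 - 4*t^2 - t + 1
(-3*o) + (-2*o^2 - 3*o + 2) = -2*o^2 - 6*o + 2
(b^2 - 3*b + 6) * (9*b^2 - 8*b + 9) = 9*b^4 - 35*b^3 + 87*b^2 - 75*b + 54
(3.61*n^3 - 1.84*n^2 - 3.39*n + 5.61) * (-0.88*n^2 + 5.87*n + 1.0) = -3.1768*n^5 + 22.8099*n^4 - 4.2076*n^3 - 26.6761*n^2 + 29.5407*n + 5.61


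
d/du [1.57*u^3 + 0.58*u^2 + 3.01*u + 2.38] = 4.71*u^2 + 1.16*u + 3.01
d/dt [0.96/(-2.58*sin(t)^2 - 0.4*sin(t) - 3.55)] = (4.9536*sin(t) + 0.384)*cos(t)/(2.58*sin(t)^2 + 0.4*sin(t) + 3.55)^2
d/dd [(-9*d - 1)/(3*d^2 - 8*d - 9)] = (27*d^2 + 6*d + 73)/(9*d^4 - 48*d^3 + 10*d^2 + 144*d + 81)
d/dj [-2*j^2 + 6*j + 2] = 6 - 4*j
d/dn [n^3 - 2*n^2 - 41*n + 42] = 3*n^2 - 4*n - 41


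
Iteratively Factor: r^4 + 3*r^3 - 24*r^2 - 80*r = (r)*(r^3 + 3*r^2 - 24*r - 80) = r*(r + 4)*(r^2 - r - 20) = r*(r + 4)^2*(r - 5)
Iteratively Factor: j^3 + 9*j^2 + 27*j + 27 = (j + 3)*(j^2 + 6*j + 9) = (j + 3)^2*(j + 3)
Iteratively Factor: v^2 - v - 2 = (v - 2)*(v + 1)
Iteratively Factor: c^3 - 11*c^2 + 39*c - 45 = (c - 3)*(c^2 - 8*c + 15) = (c - 3)^2*(c - 5)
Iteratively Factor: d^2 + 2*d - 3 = (d - 1)*(d + 3)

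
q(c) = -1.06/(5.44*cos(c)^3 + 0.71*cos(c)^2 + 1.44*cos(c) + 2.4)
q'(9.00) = -1.01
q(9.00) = 0.43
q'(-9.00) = 1.01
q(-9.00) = 0.43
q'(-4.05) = -21.03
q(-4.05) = -2.05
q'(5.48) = 0.25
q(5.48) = -0.19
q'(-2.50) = 5.70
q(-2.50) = 0.97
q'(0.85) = -0.28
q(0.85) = -0.20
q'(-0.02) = 0.00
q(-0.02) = -0.11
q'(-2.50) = 5.70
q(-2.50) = 0.97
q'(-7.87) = 0.27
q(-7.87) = -0.45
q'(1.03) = -0.36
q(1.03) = -0.26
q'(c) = -1.06*(16.32*sin(c)*cos(c)^2 + 1.42*sin(c)*cos(c) + 1.44*sin(c))/(5.44*cos(c)^3 + 0.71*cos(c)^2 + 1.44*cos(c) + 2.4)^2 = (17.2992*sin(c)^2 - 1.5052*cos(c) - 18.8256)*sin(c)/(5.44*cos(c)^3 + 0.71*cos(c)^2 + 1.44*cos(c) + 2.4)^2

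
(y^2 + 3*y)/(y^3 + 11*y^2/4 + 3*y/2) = 4*(y + 3)/(4*y^2 + 11*y + 6)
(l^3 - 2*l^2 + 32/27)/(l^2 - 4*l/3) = l - 2/3 - 8/(9*l)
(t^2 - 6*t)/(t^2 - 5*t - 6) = t/(t + 1)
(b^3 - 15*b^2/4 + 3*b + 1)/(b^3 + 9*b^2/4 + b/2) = (b^2 - 4*b + 4)/(b*(b + 2))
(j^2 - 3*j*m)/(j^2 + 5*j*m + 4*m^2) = j*(j - 3*m)/(j^2 + 5*j*m + 4*m^2)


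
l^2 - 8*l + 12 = (l - 6)*(l - 2)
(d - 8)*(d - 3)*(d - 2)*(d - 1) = d^4 - 14*d^3 + 59*d^2 - 94*d + 48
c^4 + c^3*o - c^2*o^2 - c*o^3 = c*(c - o)*(c + o)^2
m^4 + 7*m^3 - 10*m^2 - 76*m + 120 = (m - 2)^2*(m + 5)*(m + 6)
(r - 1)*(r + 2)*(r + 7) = r^3 + 8*r^2 + 5*r - 14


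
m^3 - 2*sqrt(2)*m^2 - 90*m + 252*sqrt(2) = (m - 6*sqrt(2))*(m - 3*sqrt(2))*(m + 7*sqrt(2))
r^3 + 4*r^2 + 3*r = r*(r + 1)*(r + 3)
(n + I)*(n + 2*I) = n^2 + 3*I*n - 2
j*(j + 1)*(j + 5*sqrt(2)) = j^3 + j^2 + 5*sqrt(2)*j^2 + 5*sqrt(2)*j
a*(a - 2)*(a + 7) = a^3 + 5*a^2 - 14*a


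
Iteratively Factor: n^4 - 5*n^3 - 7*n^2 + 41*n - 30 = (n - 1)*(n^3 - 4*n^2 - 11*n + 30) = (n - 2)*(n - 1)*(n^2 - 2*n - 15) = (n - 5)*(n - 2)*(n - 1)*(n + 3)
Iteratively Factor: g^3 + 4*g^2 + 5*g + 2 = (g + 1)*(g^2 + 3*g + 2) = (g + 1)*(g + 2)*(g + 1)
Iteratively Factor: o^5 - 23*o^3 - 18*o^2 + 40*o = (o - 5)*(o^4 + 5*o^3 + 2*o^2 - 8*o) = o*(o - 5)*(o^3 + 5*o^2 + 2*o - 8) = o*(o - 5)*(o - 1)*(o^2 + 6*o + 8) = o*(o - 5)*(o - 1)*(o + 4)*(o + 2)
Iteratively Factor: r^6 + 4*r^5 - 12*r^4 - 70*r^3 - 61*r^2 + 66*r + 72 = (r + 3)*(r^5 + r^4 - 15*r^3 - 25*r^2 + 14*r + 24) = (r - 1)*(r + 3)*(r^4 + 2*r^3 - 13*r^2 - 38*r - 24) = (r - 1)*(r + 1)*(r + 3)*(r^3 + r^2 - 14*r - 24) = (r - 1)*(r + 1)*(r + 2)*(r + 3)*(r^2 - r - 12) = (r - 1)*(r + 1)*(r + 2)*(r + 3)^2*(r - 4)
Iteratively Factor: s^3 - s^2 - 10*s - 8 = (s + 2)*(s^2 - 3*s - 4) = (s - 4)*(s + 2)*(s + 1)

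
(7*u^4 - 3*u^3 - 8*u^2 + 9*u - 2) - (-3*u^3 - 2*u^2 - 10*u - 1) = 7*u^4 - 6*u^2 + 19*u - 1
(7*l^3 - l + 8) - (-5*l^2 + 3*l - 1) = 7*l^3 + 5*l^2 - 4*l + 9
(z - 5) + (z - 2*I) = 2*z - 5 - 2*I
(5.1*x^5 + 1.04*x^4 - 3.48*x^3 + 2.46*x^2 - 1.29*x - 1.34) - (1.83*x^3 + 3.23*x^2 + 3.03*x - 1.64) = 5.1*x^5 + 1.04*x^4 - 5.31*x^3 - 0.77*x^2 - 4.32*x + 0.3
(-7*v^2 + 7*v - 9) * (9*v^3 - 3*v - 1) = -63*v^5 + 63*v^4 - 60*v^3 - 14*v^2 + 20*v + 9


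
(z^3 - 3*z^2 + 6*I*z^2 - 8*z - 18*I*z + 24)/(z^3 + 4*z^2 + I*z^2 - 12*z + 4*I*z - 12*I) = (z^3 + z^2*(-3 + 6*I) + z*(-8 - 18*I) + 24)/(z^3 + z^2*(4 + I) + z*(-12 + 4*I) - 12*I)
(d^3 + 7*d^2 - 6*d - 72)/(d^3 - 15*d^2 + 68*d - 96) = (d^2 + 10*d + 24)/(d^2 - 12*d + 32)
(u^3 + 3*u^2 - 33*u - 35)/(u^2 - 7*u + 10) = (u^2 + 8*u + 7)/(u - 2)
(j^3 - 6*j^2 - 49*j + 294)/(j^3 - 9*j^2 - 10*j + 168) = (j + 7)/(j + 4)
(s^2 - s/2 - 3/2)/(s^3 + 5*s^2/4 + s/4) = 2*(2*s - 3)/(s*(4*s + 1))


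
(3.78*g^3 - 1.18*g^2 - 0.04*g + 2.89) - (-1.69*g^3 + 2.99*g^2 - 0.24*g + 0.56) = 5.47*g^3 - 4.17*g^2 + 0.2*g + 2.33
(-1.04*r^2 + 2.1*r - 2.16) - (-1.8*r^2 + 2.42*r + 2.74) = 0.76*r^2 - 0.32*r - 4.9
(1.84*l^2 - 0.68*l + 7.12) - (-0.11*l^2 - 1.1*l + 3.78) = 1.95*l^2 + 0.42*l + 3.34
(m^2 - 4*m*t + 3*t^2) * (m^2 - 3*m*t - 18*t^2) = m^4 - 7*m^3*t - 3*m^2*t^2 + 63*m*t^3 - 54*t^4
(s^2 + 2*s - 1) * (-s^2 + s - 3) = -s^4 - s^3 - 7*s + 3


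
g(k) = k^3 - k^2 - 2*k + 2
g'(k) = 3*k^2 - 2*k - 2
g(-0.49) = 2.62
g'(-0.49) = -0.30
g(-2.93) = -25.88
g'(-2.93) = 29.61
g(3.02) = 14.38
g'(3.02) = 19.32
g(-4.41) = -94.39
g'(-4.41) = 65.16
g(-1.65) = -1.91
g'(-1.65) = 9.47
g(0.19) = 1.59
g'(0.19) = -2.27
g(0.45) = 0.99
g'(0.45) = -2.29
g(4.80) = 79.95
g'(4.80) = 57.52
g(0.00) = 2.00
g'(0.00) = -2.00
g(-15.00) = -3568.00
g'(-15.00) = 703.00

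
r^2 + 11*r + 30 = (r + 5)*(r + 6)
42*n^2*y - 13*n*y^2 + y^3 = y*(-7*n + y)*(-6*n + y)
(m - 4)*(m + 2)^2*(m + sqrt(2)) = m^4 + sqrt(2)*m^3 - 12*m^2 - 12*sqrt(2)*m - 16*m - 16*sqrt(2)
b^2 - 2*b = b*(b - 2)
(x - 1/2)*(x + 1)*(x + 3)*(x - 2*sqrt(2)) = x^4 - 2*sqrt(2)*x^3 + 7*x^3/2 - 7*sqrt(2)*x^2 + x^2 - 2*sqrt(2)*x - 3*x/2 + 3*sqrt(2)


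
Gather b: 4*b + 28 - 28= 4*b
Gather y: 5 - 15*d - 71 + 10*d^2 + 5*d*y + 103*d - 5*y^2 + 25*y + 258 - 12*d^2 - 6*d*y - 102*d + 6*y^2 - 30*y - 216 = -2*d^2 - 14*d + y^2 + y*(-d - 5) - 24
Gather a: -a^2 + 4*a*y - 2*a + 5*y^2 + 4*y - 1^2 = -a^2 + a*(4*y - 2) + 5*y^2 + 4*y - 1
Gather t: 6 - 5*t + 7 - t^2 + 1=-t^2 - 5*t + 14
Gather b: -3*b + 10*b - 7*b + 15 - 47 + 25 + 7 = 0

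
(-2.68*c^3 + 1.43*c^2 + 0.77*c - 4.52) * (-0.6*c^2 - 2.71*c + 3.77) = 1.608*c^5 + 6.4048*c^4 - 14.4409*c^3 + 6.0164*c^2 + 15.1521*c - 17.0404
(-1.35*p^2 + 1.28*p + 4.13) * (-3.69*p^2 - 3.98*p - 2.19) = 4.9815*p^4 + 0.6498*p^3 - 17.3776*p^2 - 19.2406*p - 9.0447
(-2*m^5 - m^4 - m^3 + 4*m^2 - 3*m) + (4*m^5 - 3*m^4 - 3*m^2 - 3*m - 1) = 2*m^5 - 4*m^4 - m^3 + m^2 - 6*m - 1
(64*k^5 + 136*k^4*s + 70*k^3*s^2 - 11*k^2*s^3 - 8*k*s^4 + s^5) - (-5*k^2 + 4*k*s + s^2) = 64*k^5 + 136*k^4*s + 70*k^3*s^2 - 11*k^2*s^3 + 5*k^2 - 8*k*s^4 - 4*k*s + s^5 - s^2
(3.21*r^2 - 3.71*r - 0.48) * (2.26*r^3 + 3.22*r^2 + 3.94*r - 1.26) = 7.2546*r^5 + 1.9516*r^4 - 0.383600000000001*r^3 - 20.2076*r^2 + 2.7834*r + 0.6048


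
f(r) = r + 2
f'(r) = 1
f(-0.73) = 1.27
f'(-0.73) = 1.00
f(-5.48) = -3.48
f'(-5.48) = 1.00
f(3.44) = 5.44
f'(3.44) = 1.00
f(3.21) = 5.21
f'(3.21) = 1.00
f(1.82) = 3.82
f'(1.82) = 1.00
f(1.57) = 3.57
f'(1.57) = 1.00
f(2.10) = 4.10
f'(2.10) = 1.00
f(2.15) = 4.15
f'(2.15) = 1.00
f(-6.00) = -4.00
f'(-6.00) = 1.00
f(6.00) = 8.00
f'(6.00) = 1.00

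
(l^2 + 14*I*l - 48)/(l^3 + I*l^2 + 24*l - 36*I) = (l + 8*I)/(l^2 - 5*I*l - 6)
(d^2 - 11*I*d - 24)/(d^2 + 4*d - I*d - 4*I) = (d^2 - 11*I*d - 24)/(d^2 + d*(4 - I) - 4*I)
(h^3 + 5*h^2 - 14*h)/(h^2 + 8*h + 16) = h*(h^2 + 5*h - 14)/(h^2 + 8*h + 16)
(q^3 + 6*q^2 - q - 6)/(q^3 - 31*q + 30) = (q + 1)/(q - 5)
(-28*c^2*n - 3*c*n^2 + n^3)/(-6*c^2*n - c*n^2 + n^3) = (28*c^2 + 3*c*n - n^2)/(6*c^2 + c*n - n^2)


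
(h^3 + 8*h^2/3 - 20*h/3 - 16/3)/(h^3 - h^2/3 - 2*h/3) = (h^2 + 2*h - 8)/(h*(h - 1))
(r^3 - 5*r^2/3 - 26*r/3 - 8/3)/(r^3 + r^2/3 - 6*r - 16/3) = (3*r^2 - 11*r - 4)/(3*r^2 - 5*r - 8)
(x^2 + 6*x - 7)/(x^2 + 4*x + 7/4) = 4*(x^2 + 6*x - 7)/(4*x^2 + 16*x + 7)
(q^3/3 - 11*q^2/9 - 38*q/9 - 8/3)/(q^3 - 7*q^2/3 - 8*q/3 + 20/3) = (3*q^3 - 11*q^2 - 38*q - 24)/(3*(3*q^3 - 7*q^2 - 8*q + 20))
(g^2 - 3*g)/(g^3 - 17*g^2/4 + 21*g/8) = 8*(g - 3)/(8*g^2 - 34*g + 21)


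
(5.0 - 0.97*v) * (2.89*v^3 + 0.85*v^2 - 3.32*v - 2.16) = -2.8033*v^4 + 13.6255*v^3 + 7.4704*v^2 - 14.5048*v - 10.8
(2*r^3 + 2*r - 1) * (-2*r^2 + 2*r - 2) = -4*r^5 + 4*r^4 - 8*r^3 + 6*r^2 - 6*r + 2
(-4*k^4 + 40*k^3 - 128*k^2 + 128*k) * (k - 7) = -4*k^5 + 68*k^4 - 408*k^3 + 1024*k^2 - 896*k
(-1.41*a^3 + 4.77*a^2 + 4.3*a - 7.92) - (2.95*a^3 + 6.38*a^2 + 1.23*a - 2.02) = -4.36*a^3 - 1.61*a^2 + 3.07*a - 5.9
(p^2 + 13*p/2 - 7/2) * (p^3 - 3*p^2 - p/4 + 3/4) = p^5 + 7*p^4/2 - 93*p^3/4 + 77*p^2/8 + 23*p/4 - 21/8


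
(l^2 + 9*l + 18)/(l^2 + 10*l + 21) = (l + 6)/(l + 7)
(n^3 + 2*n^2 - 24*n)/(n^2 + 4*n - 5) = n*(n^2 + 2*n - 24)/(n^2 + 4*n - 5)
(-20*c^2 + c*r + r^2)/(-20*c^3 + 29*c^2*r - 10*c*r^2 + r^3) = (5*c + r)/(5*c^2 - 6*c*r + r^2)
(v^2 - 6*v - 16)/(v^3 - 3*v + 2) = (v - 8)/(v^2 - 2*v + 1)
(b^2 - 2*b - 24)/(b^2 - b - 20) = (b - 6)/(b - 5)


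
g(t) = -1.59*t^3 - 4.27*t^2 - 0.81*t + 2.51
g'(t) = -4.77*t^2 - 8.54*t - 0.81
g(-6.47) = 259.64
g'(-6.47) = -145.23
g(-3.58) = 23.64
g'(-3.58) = -31.37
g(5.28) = -354.85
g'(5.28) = -178.88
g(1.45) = -12.49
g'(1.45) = -23.22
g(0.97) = -3.74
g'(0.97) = -13.58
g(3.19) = -95.14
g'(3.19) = -76.59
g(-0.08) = 2.55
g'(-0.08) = -0.16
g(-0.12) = 2.55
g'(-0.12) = 0.15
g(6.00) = -499.51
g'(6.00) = -223.77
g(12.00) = -3369.61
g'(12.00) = -790.17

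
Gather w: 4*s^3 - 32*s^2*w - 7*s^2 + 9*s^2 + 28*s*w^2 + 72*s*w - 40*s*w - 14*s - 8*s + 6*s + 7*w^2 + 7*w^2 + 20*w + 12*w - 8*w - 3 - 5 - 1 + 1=4*s^3 + 2*s^2 - 16*s + w^2*(28*s + 14) + w*(-32*s^2 + 32*s + 24) - 8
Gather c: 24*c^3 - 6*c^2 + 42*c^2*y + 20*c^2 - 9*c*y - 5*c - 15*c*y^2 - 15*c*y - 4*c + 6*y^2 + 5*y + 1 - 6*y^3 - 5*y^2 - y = 24*c^3 + c^2*(42*y + 14) + c*(-15*y^2 - 24*y - 9) - 6*y^3 + y^2 + 4*y + 1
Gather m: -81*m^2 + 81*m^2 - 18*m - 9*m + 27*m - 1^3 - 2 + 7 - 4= 0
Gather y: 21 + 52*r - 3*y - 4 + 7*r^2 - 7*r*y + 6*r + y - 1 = 7*r^2 + 58*r + y*(-7*r - 2) + 16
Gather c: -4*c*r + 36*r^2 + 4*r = -4*c*r + 36*r^2 + 4*r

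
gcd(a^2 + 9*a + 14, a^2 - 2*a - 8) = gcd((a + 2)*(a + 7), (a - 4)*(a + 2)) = a + 2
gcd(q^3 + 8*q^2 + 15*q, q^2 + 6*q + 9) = q + 3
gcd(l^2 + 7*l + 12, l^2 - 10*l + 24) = 1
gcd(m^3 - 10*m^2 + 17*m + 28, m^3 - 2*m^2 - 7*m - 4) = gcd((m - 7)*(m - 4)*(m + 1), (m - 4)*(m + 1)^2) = m^2 - 3*m - 4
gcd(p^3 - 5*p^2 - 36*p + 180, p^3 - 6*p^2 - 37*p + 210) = p^2 + p - 30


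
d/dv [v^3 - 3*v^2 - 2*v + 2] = 3*v^2 - 6*v - 2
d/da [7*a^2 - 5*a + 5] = 14*a - 5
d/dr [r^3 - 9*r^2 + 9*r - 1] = 3*r^2 - 18*r + 9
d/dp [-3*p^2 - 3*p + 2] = -6*p - 3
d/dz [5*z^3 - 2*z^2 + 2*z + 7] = 15*z^2 - 4*z + 2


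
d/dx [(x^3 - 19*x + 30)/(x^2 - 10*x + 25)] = (x^3 - 15*x^2 + 19*x + 35)/(x^3 - 15*x^2 + 75*x - 125)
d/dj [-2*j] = -2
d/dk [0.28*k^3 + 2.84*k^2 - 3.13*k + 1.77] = 0.84*k^2 + 5.68*k - 3.13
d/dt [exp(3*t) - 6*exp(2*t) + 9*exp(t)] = 3*(exp(2*t) - 4*exp(t) + 3)*exp(t)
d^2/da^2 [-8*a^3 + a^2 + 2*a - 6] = 2 - 48*a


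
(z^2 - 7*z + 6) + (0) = z^2 - 7*z + 6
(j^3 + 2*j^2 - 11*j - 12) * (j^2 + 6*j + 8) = j^5 + 8*j^4 + 9*j^3 - 62*j^2 - 160*j - 96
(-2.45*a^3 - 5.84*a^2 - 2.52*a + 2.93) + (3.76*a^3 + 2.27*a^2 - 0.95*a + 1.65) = 1.31*a^3 - 3.57*a^2 - 3.47*a + 4.58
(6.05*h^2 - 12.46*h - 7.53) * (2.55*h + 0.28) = 15.4275*h^3 - 30.079*h^2 - 22.6903*h - 2.1084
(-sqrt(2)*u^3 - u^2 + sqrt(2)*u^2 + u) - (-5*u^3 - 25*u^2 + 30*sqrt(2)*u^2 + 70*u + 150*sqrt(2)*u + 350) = -sqrt(2)*u^3 + 5*u^3 - 29*sqrt(2)*u^2 + 24*u^2 - 150*sqrt(2)*u - 69*u - 350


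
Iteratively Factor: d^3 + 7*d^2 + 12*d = (d + 3)*(d^2 + 4*d) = d*(d + 3)*(d + 4)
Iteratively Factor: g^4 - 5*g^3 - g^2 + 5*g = (g - 1)*(g^3 - 4*g^2 - 5*g) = (g - 1)*(g + 1)*(g^2 - 5*g) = g*(g - 1)*(g + 1)*(g - 5)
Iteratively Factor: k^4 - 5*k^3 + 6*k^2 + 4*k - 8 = (k + 1)*(k^3 - 6*k^2 + 12*k - 8) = (k - 2)*(k + 1)*(k^2 - 4*k + 4) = (k - 2)^2*(k + 1)*(k - 2)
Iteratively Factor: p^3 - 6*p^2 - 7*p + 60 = (p - 4)*(p^2 - 2*p - 15) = (p - 5)*(p - 4)*(p + 3)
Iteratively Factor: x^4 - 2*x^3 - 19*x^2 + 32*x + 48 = (x + 4)*(x^3 - 6*x^2 + 5*x + 12) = (x - 4)*(x + 4)*(x^2 - 2*x - 3) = (x - 4)*(x + 1)*(x + 4)*(x - 3)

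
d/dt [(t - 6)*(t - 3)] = 2*t - 9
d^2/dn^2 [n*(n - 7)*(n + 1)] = 6*n - 12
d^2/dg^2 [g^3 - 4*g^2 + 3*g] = 6*g - 8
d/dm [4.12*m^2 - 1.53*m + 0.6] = 8.24*m - 1.53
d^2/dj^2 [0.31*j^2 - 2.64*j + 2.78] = 0.620000000000000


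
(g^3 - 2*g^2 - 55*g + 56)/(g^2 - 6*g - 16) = (g^2 + 6*g - 7)/(g + 2)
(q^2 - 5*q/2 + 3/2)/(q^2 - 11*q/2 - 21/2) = (-2*q^2 + 5*q - 3)/(-2*q^2 + 11*q + 21)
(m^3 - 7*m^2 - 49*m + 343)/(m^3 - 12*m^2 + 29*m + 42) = (m^2 - 49)/(m^2 - 5*m - 6)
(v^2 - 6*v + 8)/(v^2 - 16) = (v - 2)/(v + 4)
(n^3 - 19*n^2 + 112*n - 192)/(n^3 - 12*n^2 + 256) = (n - 3)/(n + 4)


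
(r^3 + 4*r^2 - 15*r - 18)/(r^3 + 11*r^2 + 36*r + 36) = (r^2 - 2*r - 3)/(r^2 + 5*r + 6)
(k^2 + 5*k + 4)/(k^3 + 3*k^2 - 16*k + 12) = (k^2 + 5*k + 4)/(k^3 + 3*k^2 - 16*k + 12)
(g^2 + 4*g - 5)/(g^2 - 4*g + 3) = (g + 5)/(g - 3)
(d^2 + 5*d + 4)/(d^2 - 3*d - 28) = (d + 1)/(d - 7)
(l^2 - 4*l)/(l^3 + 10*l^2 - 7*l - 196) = l/(l^2 + 14*l + 49)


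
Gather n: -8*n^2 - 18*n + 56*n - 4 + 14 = -8*n^2 + 38*n + 10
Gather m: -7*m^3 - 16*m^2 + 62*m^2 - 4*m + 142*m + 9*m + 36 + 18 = -7*m^3 + 46*m^2 + 147*m + 54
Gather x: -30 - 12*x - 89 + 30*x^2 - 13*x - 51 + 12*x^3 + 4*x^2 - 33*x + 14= 12*x^3 + 34*x^2 - 58*x - 156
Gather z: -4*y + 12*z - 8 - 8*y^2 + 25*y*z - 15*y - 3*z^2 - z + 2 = -8*y^2 - 19*y - 3*z^2 + z*(25*y + 11) - 6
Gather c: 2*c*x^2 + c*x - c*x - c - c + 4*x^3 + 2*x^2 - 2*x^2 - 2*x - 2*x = c*(2*x^2 - 2) + 4*x^3 - 4*x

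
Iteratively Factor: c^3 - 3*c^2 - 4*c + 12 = (c + 2)*(c^2 - 5*c + 6) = (c - 3)*(c + 2)*(c - 2)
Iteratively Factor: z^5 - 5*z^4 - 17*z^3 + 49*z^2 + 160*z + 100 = (z + 2)*(z^4 - 7*z^3 - 3*z^2 + 55*z + 50) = (z - 5)*(z + 2)*(z^3 - 2*z^2 - 13*z - 10) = (z - 5)*(z + 1)*(z + 2)*(z^2 - 3*z - 10) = (z - 5)^2*(z + 1)*(z + 2)*(z + 2)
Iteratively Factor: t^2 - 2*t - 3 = (t - 3)*(t + 1)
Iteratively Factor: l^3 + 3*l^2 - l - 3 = (l - 1)*(l^2 + 4*l + 3) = (l - 1)*(l + 1)*(l + 3)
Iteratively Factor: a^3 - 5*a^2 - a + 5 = (a - 5)*(a^2 - 1) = (a - 5)*(a - 1)*(a + 1)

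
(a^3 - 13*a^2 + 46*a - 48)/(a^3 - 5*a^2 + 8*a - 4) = (a^2 - 11*a + 24)/(a^2 - 3*a + 2)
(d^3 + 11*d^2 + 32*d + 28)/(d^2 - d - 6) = (d^2 + 9*d + 14)/(d - 3)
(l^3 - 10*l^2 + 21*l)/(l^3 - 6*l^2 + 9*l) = (l - 7)/(l - 3)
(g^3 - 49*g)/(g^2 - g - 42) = g*(g + 7)/(g + 6)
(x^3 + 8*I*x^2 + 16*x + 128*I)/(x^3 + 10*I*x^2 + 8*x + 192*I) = (x + 4*I)/(x + 6*I)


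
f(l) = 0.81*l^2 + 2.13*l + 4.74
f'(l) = 1.62*l + 2.13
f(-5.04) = 14.58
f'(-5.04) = -6.03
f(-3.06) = 5.81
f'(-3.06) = -2.83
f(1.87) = 11.56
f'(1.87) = 5.16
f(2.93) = 17.93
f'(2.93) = 6.88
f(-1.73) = 3.48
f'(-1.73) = -0.67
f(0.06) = 4.87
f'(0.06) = 2.23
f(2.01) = 12.29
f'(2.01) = 5.39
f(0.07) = 4.89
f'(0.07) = 2.24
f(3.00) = 18.42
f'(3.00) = 6.99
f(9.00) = 89.52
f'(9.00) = 16.71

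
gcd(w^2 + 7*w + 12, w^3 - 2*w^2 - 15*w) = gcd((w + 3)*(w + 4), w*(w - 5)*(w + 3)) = w + 3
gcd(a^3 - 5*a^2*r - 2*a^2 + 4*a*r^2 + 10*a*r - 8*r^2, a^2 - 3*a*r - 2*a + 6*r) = a - 2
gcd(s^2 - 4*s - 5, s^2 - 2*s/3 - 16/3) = 1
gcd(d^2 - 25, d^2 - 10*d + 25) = d - 5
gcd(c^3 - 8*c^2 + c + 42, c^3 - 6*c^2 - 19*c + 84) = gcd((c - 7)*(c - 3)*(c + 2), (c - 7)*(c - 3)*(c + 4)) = c^2 - 10*c + 21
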